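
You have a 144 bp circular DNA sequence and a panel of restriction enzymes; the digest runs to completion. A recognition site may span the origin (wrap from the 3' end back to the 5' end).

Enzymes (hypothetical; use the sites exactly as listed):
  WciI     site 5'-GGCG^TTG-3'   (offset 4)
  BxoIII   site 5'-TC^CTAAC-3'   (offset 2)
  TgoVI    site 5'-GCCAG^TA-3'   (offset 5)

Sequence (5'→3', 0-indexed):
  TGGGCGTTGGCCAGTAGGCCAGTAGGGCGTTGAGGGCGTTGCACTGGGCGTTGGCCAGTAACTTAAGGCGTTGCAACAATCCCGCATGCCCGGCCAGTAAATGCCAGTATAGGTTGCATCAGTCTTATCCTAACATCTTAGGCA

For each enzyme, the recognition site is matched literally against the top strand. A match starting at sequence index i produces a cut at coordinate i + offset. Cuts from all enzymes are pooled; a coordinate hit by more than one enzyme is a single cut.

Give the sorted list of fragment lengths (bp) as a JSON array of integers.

[7,8,8,8,9,10,12,12,21,22,27]

Site scan:
  WciI GGCGTTG/4: at [2, 25, 34, 46, 66] ⇒ [6, 29, 38, 50, 70]
  BxoIII TCCTAAC/2: at [127] ⇒ [129]
  TgoVI GCCAGTA/5: at [9, 17, 53, 92, 102] ⇒ [14, 22, 58, 97, 107]

All cut coordinates (distinct, sorted): [6, 14, 22, 29, 38, 50, 58, 70, 97, 107, 129]

Fragment lengths:
  6→14: 8 bp
  14→22: 8 bp
  22→29: 7 bp
  29→38: 9 bp
  38→50: 12 bp
  50→58: 8 bp
  58→70: 12 bp
  70→97: 27 bp
  97→107: 10 bp
  107→129: 22 bp
  129→6 (wrap): 144-129+6 = 21 bp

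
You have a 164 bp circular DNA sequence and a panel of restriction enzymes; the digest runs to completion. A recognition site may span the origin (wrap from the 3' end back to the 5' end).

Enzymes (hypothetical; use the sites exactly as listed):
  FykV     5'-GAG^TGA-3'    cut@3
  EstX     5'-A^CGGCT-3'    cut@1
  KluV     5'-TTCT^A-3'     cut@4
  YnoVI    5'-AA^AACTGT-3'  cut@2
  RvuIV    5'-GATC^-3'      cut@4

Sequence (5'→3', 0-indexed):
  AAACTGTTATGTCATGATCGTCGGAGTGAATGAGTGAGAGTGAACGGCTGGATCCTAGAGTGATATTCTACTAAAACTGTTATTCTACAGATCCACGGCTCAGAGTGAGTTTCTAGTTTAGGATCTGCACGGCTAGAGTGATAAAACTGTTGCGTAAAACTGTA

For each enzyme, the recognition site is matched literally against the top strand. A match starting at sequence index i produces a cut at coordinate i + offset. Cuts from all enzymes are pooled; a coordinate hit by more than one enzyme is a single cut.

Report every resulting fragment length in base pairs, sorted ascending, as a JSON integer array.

[2,4,4,5,6,6,6,7,7,8,8,9,9,9,10,10,11,12,13,18]

Per-enzyme occurrences:
  FykV (GAGTGA, off=3): starts [23, 31, 37, 57, 102, 135] → cuts [26, 34, 40, 60, 105, 138]
  EstX (ACGGCT, off=1): starts [43, 94, 128] → cuts [44, 95, 129]
  KluV (TTCTA, off=4): starts [65, 82, 110] → cuts [69, 86, 114]
  YnoVI (AAAACTGT, off=2): starts [72, 142, 155, 163] → cuts [1, 74, 144, 157]
  RvuIV (GATC, off=4): starts [15, 50, 89, 121] → cuts [19, 54, 93, 125]

Pooled cuts: [1, 19, 26, 34, 40, 44, 54, 60, 69, 74, 86, 93, 95, 105, 114, 125, 129, 138, 144, 157]

Fragment lengths:
  1→19: 18 bp
  19→26: 7 bp
  26→34: 8 bp
  34→40: 6 bp
  40→44: 4 bp
  44→54: 10 bp
  54→60: 6 bp
  60→69: 9 bp
  69→74: 5 bp
  74→86: 12 bp
  86→93: 7 bp
  93→95: 2 bp
  95→105: 10 bp
  105→114: 9 bp
  114→125: 11 bp
  125→129: 4 bp
  129→138: 9 bp
  138→144: 6 bp
  144→157: 13 bp
  157→1 (wrap): 164-157+1 = 8 bp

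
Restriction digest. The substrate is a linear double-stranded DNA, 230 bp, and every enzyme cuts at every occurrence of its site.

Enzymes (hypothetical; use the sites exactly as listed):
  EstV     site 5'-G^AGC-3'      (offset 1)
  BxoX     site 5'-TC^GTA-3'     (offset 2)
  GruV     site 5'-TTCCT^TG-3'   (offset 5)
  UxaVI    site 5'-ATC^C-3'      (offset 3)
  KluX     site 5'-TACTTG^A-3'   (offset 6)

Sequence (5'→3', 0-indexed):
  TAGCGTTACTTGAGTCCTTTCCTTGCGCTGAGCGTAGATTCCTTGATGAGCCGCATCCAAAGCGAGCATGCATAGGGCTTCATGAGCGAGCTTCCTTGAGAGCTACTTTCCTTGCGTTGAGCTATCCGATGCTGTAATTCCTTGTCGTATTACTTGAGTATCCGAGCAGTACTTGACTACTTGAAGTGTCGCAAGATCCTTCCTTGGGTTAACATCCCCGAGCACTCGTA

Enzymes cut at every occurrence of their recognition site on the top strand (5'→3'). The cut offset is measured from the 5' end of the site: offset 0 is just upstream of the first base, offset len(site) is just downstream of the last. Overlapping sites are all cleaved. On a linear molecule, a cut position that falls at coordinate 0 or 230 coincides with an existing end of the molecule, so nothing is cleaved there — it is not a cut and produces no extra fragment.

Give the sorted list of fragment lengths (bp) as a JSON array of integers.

Scan for sites:
  EstV (GAGC, off=1): starts [29, 47, 63, 83, 87, 99, 118, 163, 219] → cuts [30, 48, 64, 84, 88, 100, 119, 164, 220]
  BxoX (TCGTA, off=2): starts [144, 225] → cuts [146, 227]
  GruV (TTCCTTG, off=5): starts [18, 38, 91, 107, 137, 199] → cuts [23, 43, 96, 112, 142, 204]
  UxaVI (ATCC, off=3): starts [54, 123, 159, 195, 213] → cuts [57, 126, 162, 198, 216]
  KluX (TACTTGA, off=6): starts [6, 150, 169, 177] → cuts [12, 156, 175, 183]

Pooled cuts: [12, 23, 30, 43, 48, 57, 64, 84, 88, 96, 100, 112, 119, 126, 142, 146, 156, 162, 164, 175, 183, 198, 204, 216, 220, 227]

Fragment lengths:
  [0,12): 12 bp
  [12,23): 11 bp
  [23,30): 7 bp
  [30,43): 13 bp
  [43,48): 5 bp
  [48,57): 9 bp
  [57,64): 7 bp
  [64,84): 20 bp
  [84,88): 4 bp
  [88,96): 8 bp
  [96,100): 4 bp
  [100,112): 12 bp
  [112,119): 7 bp
  [119,126): 7 bp
  [126,142): 16 bp
  [142,146): 4 bp
  [146,156): 10 bp
  [156,162): 6 bp
  [162,164): 2 bp
  [164,175): 11 bp
  [175,183): 8 bp
  [183,198): 15 bp
  [198,204): 6 bp
  [204,216): 12 bp
  [216,220): 4 bp
  [220,227): 7 bp
  [227,230): 3 bp

[2,3,4,4,4,4,5,6,6,7,7,7,7,7,8,8,9,10,11,11,12,12,12,13,15,16,20]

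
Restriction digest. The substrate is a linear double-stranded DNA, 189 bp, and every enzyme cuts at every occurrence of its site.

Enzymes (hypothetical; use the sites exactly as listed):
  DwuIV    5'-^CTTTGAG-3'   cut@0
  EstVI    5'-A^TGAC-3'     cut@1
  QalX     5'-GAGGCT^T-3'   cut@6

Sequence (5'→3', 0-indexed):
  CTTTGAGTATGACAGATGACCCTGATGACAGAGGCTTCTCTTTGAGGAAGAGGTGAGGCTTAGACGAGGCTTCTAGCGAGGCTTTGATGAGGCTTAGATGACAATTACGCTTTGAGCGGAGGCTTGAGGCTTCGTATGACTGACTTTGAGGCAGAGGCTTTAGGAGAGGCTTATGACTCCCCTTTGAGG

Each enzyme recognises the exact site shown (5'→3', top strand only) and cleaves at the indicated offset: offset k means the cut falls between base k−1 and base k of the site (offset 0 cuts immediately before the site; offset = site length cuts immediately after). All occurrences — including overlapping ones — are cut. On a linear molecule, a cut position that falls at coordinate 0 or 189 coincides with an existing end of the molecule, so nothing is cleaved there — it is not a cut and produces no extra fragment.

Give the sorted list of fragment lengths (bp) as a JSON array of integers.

Site scan:
  DwuIV (CTTTGAG, off=0): starts [0, 39, 109, 143, 181] → cuts [39, 109, 143, 181] (position 0 is a terminus of the linear molecule — no cut)
  EstVI (ATGAC, off=1): starts [8, 15, 24, 97, 135, 172] → cuts [9, 16, 25, 98, 136, 173]
  QalX (GAGGCTT, off=6): starts [30, 54, 65, 77, 88, 118, 125, 153, 165] → cuts [36, 60, 71, 83, 94, 124, 131, 159, 171]

All cut coordinates (distinct, sorted): [9, 16, 25, 36, 39, 60, 71, 83, 94, 98, 109, 124, 131, 136, 143, 159, 171, 173, 181]

Fragment lengths:
  [0,9): 9 bp
  [9,16): 7 bp
  [16,25): 9 bp
  [25,36): 11 bp
  [36,39): 3 bp
  [39,60): 21 bp
  [60,71): 11 bp
  [71,83): 12 bp
  [83,94): 11 bp
  [94,98): 4 bp
  [98,109): 11 bp
  [109,124): 15 bp
  [124,131): 7 bp
  [131,136): 5 bp
  [136,143): 7 bp
  [143,159): 16 bp
  [159,171): 12 bp
  [171,173): 2 bp
  [173,181): 8 bp
  [181,189): 8 bp

[2,3,4,5,7,7,7,8,8,9,9,11,11,11,11,12,12,15,16,21]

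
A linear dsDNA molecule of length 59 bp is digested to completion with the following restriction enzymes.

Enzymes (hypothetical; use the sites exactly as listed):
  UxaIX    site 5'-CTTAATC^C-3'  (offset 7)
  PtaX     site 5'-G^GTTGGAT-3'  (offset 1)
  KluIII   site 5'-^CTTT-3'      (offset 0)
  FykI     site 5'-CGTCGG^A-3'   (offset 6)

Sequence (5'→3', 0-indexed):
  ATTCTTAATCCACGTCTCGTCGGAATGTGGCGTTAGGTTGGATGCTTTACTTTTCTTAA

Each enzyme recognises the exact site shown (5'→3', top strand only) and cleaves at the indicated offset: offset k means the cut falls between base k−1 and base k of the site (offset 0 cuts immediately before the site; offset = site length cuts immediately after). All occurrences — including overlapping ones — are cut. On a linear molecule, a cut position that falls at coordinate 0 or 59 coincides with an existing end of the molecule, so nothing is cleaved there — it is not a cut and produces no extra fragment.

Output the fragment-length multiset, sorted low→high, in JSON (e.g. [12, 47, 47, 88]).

[5,8,10,10,13,13]

Site scan:
  UxaIX (CTTAATCC, off=7): starts [3] → cuts [10]
  PtaX (GGTTGGAT, off=1): starts [35] → cuts [36]
  KluIII (CTTT, off=0): starts [44, 49] → cuts [44, 49]
  FykI (CGTCGGA, off=6): starts [17] → cuts [23]

Pooled cuts: [10, 23, 36, 44, 49]

Fragments:
  [0,10): 10 bp
  [10,23): 13 bp
  [23,36): 13 bp
  [36,44): 8 bp
  [44,49): 5 bp
  [49,59): 10 bp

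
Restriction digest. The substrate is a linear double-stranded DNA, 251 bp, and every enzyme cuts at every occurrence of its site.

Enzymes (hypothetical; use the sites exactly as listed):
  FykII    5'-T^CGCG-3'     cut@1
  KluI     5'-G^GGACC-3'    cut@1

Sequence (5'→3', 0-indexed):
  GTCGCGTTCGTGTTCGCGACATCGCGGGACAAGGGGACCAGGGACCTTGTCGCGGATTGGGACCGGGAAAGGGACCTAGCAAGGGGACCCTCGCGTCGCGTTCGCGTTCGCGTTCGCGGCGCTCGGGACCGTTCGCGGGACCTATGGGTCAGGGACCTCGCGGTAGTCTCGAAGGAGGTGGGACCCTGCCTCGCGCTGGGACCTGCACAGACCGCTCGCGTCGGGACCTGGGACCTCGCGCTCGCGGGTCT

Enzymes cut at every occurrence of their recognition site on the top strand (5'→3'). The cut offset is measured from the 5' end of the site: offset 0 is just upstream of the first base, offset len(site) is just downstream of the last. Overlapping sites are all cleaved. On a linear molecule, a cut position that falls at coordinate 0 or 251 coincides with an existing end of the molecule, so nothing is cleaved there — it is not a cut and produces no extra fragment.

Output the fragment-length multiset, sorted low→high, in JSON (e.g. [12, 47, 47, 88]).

Scan for sites:
  FykII (TCGCG, off=1): starts [1, 13, 21, 49, 90, 95, 101, 107, 113, 132, 157, 190, 215, 235, 241] → cuts [2, 14, 22, 50, 91, 96, 102, 108, 114, 133, 158, 191, 216, 236, 242]
  KluI (GGGACC, off=1): starts [33, 40, 58, 70, 83, 124, 136, 151, 179, 197, 222, 229] → cuts [34, 41, 59, 71, 84, 125, 137, 152, 180, 198, 223, 230]

All cut coordinates (distinct, sorted): [2, 14, 22, 34, 41, 50, 59, 71, 84, 91, 96, 102, 108, 114, 125, 133, 137, 152, 158, 180, 191, 198, 216, 223, 230, 236, 242]

Fragments:
  [0,2): 2 bp
  [2,14): 12 bp
  [14,22): 8 bp
  [22,34): 12 bp
  [34,41): 7 bp
  [41,50): 9 bp
  [50,59): 9 bp
  [59,71): 12 bp
  [71,84): 13 bp
  [84,91): 7 bp
  [91,96): 5 bp
  [96,102): 6 bp
  [102,108): 6 bp
  [108,114): 6 bp
  [114,125): 11 bp
  [125,133): 8 bp
  [133,137): 4 bp
  [137,152): 15 bp
  [152,158): 6 bp
  [158,180): 22 bp
  [180,191): 11 bp
  [191,198): 7 bp
  [198,216): 18 bp
  [216,223): 7 bp
  [223,230): 7 bp
  [230,236): 6 bp
  [236,242): 6 bp
  [242,251): 9 bp

[2,4,5,6,6,6,6,6,6,7,7,7,7,7,8,8,9,9,9,11,11,12,12,12,13,15,18,22]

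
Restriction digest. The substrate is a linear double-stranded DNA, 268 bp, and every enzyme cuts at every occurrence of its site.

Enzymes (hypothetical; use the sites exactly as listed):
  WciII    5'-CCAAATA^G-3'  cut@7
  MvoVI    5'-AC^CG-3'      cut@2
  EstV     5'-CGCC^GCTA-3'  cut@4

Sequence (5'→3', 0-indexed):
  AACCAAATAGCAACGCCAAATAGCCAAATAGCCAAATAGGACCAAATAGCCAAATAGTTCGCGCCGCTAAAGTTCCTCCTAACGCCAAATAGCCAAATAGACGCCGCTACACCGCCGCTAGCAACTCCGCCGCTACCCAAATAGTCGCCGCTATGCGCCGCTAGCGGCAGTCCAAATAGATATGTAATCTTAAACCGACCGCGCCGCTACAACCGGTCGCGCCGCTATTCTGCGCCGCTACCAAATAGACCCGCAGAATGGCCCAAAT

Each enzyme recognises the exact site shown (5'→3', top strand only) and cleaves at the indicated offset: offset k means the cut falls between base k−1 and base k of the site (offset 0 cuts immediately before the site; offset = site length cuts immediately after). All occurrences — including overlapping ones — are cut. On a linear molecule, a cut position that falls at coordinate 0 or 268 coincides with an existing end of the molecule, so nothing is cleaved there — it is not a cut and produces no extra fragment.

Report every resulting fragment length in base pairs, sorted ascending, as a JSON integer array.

Site scan:
  WciII (CCAAATAG, off=7): starts [2, 15, 23, 31, 41, 49, 84, 92, 136, 171, 240] → cuts [9, 22, 30, 38, 48, 56, 91, 99, 143, 178, 247]
  MvoVI (ACCG, off=2): starts [110, 193, 197, 211] → cuts [112, 195, 199, 213]
  EstV (CGCCGCTA, off=4): starts [61, 101, 112, 127, 145, 155, 201, 219, 232] → cuts [65, 105, 116, 131, 149, 159, 205, 223, 236]

All cut coordinates (distinct, sorted): [9, 22, 30, 38, 48, 56, 65, 91, 99, 105, 112, 116, 131, 143, 149, 159, 178, 195, 199, 205, 213, 223, 236, 247]

Fragment lengths:
  [0,9): 9 bp
  [9,22): 13 bp
  [22,30): 8 bp
  [30,38): 8 bp
  [38,48): 10 bp
  [48,56): 8 bp
  [56,65): 9 bp
  [65,91): 26 bp
  [91,99): 8 bp
  [99,105): 6 bp
  [105,112): 7 bp
  [112,116): 4 bp
  [116,131): 15 bp
  [131,143): 12 bp
  [143,149): 6 bp
  [149,159): 10 bp
  [159,178): 19 bp
  [178,195): 17 bp
  [195,199): 4 bp
  [199,205): 6 bp
  [205,213): 8 bp
  [213,223): 10 bp
  [223,236): 13 bp
  [236,247): 11 bp
  [247,268): 21 bp

[4,4,6,6,6,7,8,8,8,8,8,9,9,10,10,10,11,12,13,13,15,17,19,21,26]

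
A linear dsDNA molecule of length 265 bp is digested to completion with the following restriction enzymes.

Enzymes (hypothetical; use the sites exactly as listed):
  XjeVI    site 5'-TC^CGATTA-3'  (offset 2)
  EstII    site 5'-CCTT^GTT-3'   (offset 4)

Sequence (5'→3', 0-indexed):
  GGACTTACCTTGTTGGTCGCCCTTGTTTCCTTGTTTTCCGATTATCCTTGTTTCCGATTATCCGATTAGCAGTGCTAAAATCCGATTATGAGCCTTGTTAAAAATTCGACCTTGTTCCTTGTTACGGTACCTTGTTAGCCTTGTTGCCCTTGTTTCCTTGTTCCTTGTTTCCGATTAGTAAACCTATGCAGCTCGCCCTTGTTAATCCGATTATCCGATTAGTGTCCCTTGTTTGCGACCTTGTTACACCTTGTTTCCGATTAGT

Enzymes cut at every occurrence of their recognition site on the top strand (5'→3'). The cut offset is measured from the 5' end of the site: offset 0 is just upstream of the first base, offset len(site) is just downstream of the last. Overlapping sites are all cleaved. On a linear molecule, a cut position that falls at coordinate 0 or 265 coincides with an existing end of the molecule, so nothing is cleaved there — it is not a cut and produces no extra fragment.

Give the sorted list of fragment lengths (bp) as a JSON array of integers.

[5,5,5,6,7,7,7,8,8,8,8,8,9,9,10,11,11,12,13,13,14,15,17,20,29]

Site scan:
  XjeVI (TCCGATTA, off=2): starts [36, 52, 60, 80, 169, 205, 213, 255] → cuts [38, 54, 62, 82, 171, 207, 215, 257]
  EstII (CCTTGTT, off=4): starts [7, 20, 28, 45, 92, 109, 116, 129, 138, 147, 155, 162, 196, 226, 238, 248] → cuts [11, 24, 32, 49, 96, 113, 120, 133, 142, 151, 159, 166, 200, 230, 242, 252]

Pooled cuts: [11, 24, 32, 38, 49, 54, 62, 82, 96, 113, 120, 133, 142, 151, 159, 166, 171, 200, 207, 215, 230, 242, 252, 257]

Fragments:
  [0,11): 11 bp
  [11,24): 13 bp
  [24,32): 8 bp
  [32,38): 6 bp
  [38,49): 11 bp
  [49,54): 5 bp
  [54,62): 8 bp
  [62,82): 20 bp
  [82,96): 14 bp
  [96,113): 17 bp
  [113,120): 7 bp
  [120,133): 13 bp
  [133,142): 9 bp
  [142,151): 9 bp
  [151,159): 8 bp
  [159,166): 7 bp
  [166,171): 5 bp
  [171,200): 29 bp
  [200,207): 7 bp
  [207,215): 8 bp
  [215,230): 15 bp
  [230,242): 12 bp
  [242,252): 10 bp
  [252,257): 5 bp
  [257,265): 8 bp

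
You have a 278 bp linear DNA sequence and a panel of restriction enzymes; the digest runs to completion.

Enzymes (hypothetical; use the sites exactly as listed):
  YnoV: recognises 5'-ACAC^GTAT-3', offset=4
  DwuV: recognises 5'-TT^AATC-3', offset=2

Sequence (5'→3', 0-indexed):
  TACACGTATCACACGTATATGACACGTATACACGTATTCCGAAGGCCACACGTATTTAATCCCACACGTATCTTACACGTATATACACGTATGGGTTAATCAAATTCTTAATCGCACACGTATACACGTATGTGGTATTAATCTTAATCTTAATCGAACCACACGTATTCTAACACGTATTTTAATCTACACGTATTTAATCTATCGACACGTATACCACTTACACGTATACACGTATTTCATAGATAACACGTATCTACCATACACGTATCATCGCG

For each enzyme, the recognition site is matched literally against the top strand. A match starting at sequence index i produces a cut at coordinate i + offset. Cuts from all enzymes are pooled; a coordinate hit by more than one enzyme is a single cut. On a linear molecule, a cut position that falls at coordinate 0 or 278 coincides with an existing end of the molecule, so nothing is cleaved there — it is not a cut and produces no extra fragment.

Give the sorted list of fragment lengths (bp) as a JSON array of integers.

[5,6,6,6,6,7,8,8,8,9,9,9,10,10,10,11,11,11,12,12,12,13,13,15,15,18,18]

Scan for sites:
  YnoV ACACGTAT/4: at [1, 10, 21, 29, 47, 63, 74, 84, 115, 123, 160, 172, 188, 207, 222, 230, 248, 263] ⇒ [5, 14, 25, 33, 51, 67, 78, 88, 119, 127, 164, 176, 192, 211, 226, 234, 252, 267]
  DwuV TTAATC/2: at [55, 95, 107, 137, 143, 149, 181, 196] ⇒ [57, 97, 109, 139, 145, 151, 183, 198]

Pooled cuts: [5, 14, 25, 33, 51, 57, 67, 78, 88, 97, 109, 119, 127, 139, 145, 151, 164, 176, 183, 192, 198, 211, 226, 234, 252, 267]

Fragments:
  [0,5): 5 bp
  [5,14): 9 bp
  [14,25): 11 bp
  [25,33): 8 bp
  [33,51): 18 bp
  [51,57): 6 bp
  [57,67): 10 bp
  [67,78): 11 bp
  [78,88): 10 bp
  [88,97): 9 bp
  [97,109): 12 bp
  [109,119): 10 bp
  [119,127): 8 bp
  [127,139): 12 bp
  [139,145): 6 bp
  [145,151): 6 bp
  [151,164): 13 bp
  [164,176): 12 bp
  [176,183): 7 bp
  [183,192): 9 bp
  [192,198): 6 bp
  [198,211): 13 bp
  [211,226): 15 bp
  [226,234): 8 bp
  [234,252): 18 bp
  [252,267): 15 bp
  [267,278): 11 bp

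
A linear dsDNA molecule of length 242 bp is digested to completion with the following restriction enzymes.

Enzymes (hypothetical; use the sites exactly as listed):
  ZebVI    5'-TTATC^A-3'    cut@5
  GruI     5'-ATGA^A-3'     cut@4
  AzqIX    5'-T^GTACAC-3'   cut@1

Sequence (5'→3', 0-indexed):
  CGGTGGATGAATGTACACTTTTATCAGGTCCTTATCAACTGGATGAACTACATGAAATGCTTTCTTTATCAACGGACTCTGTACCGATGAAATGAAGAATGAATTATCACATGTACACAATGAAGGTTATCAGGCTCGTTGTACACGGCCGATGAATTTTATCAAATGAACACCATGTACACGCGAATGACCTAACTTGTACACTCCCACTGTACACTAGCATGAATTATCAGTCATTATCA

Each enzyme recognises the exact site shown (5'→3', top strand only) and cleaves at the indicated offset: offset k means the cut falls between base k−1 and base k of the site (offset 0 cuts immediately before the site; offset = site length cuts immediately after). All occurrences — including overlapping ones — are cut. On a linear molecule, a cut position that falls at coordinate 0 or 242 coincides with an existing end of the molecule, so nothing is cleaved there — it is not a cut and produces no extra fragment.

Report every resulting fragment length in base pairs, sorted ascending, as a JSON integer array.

Scan for sites:
  ZebVI (TTATCA, off=5): starts [20, 31, 65, 103, 126, 158, 226, 236] → cuts [25, 36, 70, 108, 131, 163, 231, 241]
  GruI (ATGAA, off=4): starts [6, 42, 51, 86, 91, 98, 119, 151, 165, 221] → cuts [10, 46, 55, 90, 95, 102, 123, 155, 169, 225]
  AzqIX (TGTACAC, off=1): starts [11, 111, 139, 175, 197, 210] → cuts [12, 112, 140, 176, 198, 211]

All cut coordinates (distinct, sorted): [10, 12, 25, 36, 46, 55, 70, 90, 95, 102, 108, 112, 123, 131, 140, 155, 163, 169, 176, 198, 211, 225, 231, 241]

Fragments:
  [0,10): 10 bp
  [10,12): 2 bp
  [12,25): 13 bp
  [25,36): 11 bp
  [36,46): 10 bp
  [46,55): 9 bp
  [55,70): 15 bp
  [70,90): 20 bp
  [90,95): 5 bp
  [95,102): 7 bp
  [102,108): 6 bp
  [108,112): 4 bp
  [112,123): 11 bp
  [123,131): 8 bp
  [131,140): 9 bp
  [140,155): 15 bp
  [155,163): 8 bp
  [163,169): 6 bp
  [169,176): 7 bp
  [176,198): 22 bp
  [198,211): 13 bp
  [211,225): 14 bp
  [225,231): 6 bp
  [231,241): 10 bp
  [241,242): 1 bp

[1,2,4,5,6,6,6,7,7,8,8,9,9,10,10,10,11,11,13,13,14,15,15,20,22]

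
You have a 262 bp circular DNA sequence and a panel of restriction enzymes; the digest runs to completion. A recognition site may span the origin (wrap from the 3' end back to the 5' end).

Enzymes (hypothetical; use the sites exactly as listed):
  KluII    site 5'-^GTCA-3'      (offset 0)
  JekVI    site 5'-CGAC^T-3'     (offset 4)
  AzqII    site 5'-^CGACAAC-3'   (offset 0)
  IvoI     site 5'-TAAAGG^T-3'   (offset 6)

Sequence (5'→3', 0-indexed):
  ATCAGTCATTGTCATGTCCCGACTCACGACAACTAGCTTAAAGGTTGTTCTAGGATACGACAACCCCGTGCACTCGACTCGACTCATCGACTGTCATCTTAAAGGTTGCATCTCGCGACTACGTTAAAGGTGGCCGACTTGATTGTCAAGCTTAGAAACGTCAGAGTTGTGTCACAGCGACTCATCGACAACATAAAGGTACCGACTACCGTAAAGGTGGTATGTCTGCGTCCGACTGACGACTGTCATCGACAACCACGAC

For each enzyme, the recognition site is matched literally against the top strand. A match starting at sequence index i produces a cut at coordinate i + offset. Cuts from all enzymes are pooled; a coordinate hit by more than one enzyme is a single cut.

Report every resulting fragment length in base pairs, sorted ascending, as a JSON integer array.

Scan for sites:
  KluII GTCA/0: at [4, 10, 92, 144, 159, 170, 244] ⇒ [4, 10, 92, 144, 159, 170, 244]
  JekVI CGACT/4: at [19, 74, 79, 87, 115, 134, 177, 202, 232, 239] ⇒ [23, 78, 83, 91, 119, 138, 181, 206, 236, 243]
  AzqII CGACAAC/0: at [26, 57, 185, 249] ⇒ [26, 57, 185, 249]
  IvoI TAAAGGT/6: at [38, 99, 124, 193, 211] ⇒ [44, 105, 130, 199, 217]

All cut coordinates (distinct, sorted): [4, 10, 23, 26, 44, 57, 78, 83, 91, 92, 105, 119, 130, 138, 144, 159, 170, 181, 185, 199, 206, 217, 236, 243, 244, 249]

Fragments:
  4→10: 6 bp
  10→23: 13 bp
  23→26: 3 bp
  26→44: 18 bp
  44→57: 13 bp
  57→78: 21 bp
  78→83: 5 bp
  83→91: 8 bp
  91→92: 1 bp
  92→105: 13 bp
  105→119: 14 bp
  119→130: 11 bp
  130→138: 8 bp
  138→144: 6 bp
  144→159: 15 bp
  159→170: 11 bp
  170→181: 11 bp
  181→185: 4 bp
  185→199: 14 bp
  199→206: 7 bp
  206→217: 11 bp
  217→236: 19 bp
  236→243: 7 bp
  243→244: 1 bp
  244→249: 5 bp
  249→4 (wrap): 262-249+4 = 17 bp

[1,1,3,4,5,5,6,6,7,7,8,8,11,11,11,11,13,13,13,14,14,15,17,18,19,21]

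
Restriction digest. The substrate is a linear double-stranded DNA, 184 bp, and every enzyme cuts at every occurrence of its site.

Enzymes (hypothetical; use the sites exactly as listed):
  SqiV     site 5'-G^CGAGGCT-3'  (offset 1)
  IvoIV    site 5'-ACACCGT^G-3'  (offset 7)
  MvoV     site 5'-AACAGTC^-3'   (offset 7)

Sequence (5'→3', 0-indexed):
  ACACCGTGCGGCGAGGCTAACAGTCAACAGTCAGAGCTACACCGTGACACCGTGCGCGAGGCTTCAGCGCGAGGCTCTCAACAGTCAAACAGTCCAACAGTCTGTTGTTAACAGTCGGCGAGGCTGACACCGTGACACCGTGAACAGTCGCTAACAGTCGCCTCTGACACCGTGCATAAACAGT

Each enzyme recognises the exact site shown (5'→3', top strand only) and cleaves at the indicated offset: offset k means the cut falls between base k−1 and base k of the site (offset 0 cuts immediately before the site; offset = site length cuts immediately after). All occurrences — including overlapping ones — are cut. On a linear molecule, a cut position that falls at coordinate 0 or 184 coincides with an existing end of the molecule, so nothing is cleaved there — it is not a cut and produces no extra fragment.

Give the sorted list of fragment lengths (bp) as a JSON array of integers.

[2,3,4,7,7,8,8,8,8,8,10,11,13,13,14,14,14,15,17]

Scan for sites:
  SqiV GCGAGGCT/1: at [10, 55, 68, 117] ⇒ [11, 56, 69, 118]
  IvoIV ACACCGTG/7: at [0, 38, 46, 126, 134, 166] ⇒ [7, 45, 53, 133, 141, 173]
  MvoV AACAGTC/7: at [18, 25, 79, 87, 95, 109, 142, 152] ⇒ [25, 32, 86, 94, 102, 116, 149, 159]

All cut coordinates (distinct, sorted): [7, 11, 25, 32, 45, 53, 56, 69, 86, 94, 102, 116, 118, 133, 141, 149, 159, 173]

Fragments:
  [0,7): 7 bp
  [7,11): 4 bp
  [11,25): 14 bp
  [25,32): 7 bp
  [32,45): 13 bp
  [45,53): 8 bp
  [53,56): 3 bp
  [56,69): 13 bp
  [69,86): 17 bp
  [86,94): 8 bp
  [94,102): 8 bp
  [102,116): 14 bp
  [116,118): 2 bp
  [118,133): 15 bp
  [133,141): 8 bp
  [141,149): 8 bp
  [149,159): 10 bp
  [159,173): 14 bp
  [173,184): 11 bp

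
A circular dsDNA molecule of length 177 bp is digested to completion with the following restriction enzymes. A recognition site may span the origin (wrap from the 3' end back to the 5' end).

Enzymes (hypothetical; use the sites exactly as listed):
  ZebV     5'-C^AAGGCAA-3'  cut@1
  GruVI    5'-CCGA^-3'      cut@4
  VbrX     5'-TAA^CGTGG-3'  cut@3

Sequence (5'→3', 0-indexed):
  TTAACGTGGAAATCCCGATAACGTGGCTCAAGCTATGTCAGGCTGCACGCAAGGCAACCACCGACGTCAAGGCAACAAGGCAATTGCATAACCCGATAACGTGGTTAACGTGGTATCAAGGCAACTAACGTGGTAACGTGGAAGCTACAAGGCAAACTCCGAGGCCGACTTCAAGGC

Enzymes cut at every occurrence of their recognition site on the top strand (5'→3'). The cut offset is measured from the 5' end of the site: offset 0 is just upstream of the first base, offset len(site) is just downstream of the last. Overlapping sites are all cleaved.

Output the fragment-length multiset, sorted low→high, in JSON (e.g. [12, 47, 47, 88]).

Scan for sites:
  ZebV (CAAGGCAA, off=1): starts [49, 67, 75, 116, 147] → cuts [50, 68, 76, 117, 148]
  GruVI (CCGA, off=4): starts [14, 60, 92, 158, 164] → cuts [18, 64, 96, 162, 168]
  VbrX (TAACGTGG, off=3): starts [1, 18, 96, 105, 125, 133] → cuts [4, 21, 99, 108, 128, 136]

Pooled cuts: [4, 18, 21, 50, 64, 68, 76, 96, 99, 108, 117, 128, 136, 148, 162, 168]

Fragments:
  4→18: 14 bp
  18→21: 3 bp
  21→50: 29 bp
  50→64: 14 bp
  64→68: 4 bp
  68→76: 8 bp
  76→96: 20 bp
  96→99: 3 bp
  99→108: 9 bp
  108→117: 9 bp
  117→128: 11 bp
  128→136: 8 bp
  136→148: 12 bp
  148→162: 14 bp
  162→168: 6 bp
  168→4 (wrap): 177-168+4 = 13 bp

[3,3,4,6,8,8,9,9,11,12,13,14,14,14,20,29]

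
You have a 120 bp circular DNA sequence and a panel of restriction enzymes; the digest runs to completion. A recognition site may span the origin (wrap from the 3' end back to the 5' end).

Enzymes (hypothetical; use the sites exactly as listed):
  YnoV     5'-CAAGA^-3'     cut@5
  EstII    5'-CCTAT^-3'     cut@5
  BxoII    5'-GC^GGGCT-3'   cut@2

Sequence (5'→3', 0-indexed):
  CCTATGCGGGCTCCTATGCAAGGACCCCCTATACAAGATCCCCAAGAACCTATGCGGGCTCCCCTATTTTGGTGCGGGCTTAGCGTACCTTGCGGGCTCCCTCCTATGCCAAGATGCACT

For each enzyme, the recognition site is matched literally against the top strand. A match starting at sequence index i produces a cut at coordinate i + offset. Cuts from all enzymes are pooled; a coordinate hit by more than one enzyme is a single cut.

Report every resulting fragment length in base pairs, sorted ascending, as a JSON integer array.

[2,2,6,6,7,8,9,10,11,12,14,15,18]

Per-enzyme occurrences:
  YnoV (CAAGA, off=5): starts [33, 42, 109] → cuts [38, 47, 114]
  EstII (CCTAT, off=5): starts [0, 12, 27, 48, 62, 102] → cuts [5, 17, 32, 53, 67, 107]
  BxoII (GCGGGCT, off=2): starts [5, 53, 73, 91] → cuts [7, 55, 75, 93]

All cut coordinates (distinct, sorted): [5, 7, 17, 32, 38, 47, 53, 55, 67, 75, 93, 107, 114]

Fragment lengths:
  5→7: 2 bp
  7→17: 10 bp
  17→32: 15 bp
  32→38: 6 bp
  38→47: 9 bp
  47→53: 6 bp
  53→55: 2 bp
  55→67: 12 bp
  67→75: 8 bp
  75→93: 18 bp
  93→107: 14 bp
  107→114: 7 bp
  114→5 (wrap): 120-114+5 = 11 bp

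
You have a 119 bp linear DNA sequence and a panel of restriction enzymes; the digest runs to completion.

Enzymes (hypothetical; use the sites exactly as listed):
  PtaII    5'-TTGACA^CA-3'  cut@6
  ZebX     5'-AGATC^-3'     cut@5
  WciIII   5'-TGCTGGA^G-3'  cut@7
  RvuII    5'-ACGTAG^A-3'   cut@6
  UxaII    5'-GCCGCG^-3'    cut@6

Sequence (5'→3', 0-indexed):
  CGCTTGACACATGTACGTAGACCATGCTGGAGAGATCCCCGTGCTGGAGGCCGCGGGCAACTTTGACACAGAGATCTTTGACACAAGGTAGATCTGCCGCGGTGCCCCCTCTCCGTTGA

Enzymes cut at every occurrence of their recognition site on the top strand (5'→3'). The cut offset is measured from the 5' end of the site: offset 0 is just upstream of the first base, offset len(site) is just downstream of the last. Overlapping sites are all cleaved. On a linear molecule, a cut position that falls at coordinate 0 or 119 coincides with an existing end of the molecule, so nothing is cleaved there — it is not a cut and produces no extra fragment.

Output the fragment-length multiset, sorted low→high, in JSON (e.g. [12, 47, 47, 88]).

[6,7,7,7,8,9,11,11,11,11,13,18]

Per-enzyme occurrences:
  PtaII TTGACACA/6: at [3, 62, 77] ⇒ [9, 68, 83]
  ZebX AGATC/5: at [32, 71, 89] ⇒ [37, 76, 94]
  WciIII TGCTGGAG/7: at [24, 41] ⇒ [31, 48]
  RvuII ACGTAGA/6: at [14] ⇒ [20]
  UxaII GCCGCG/6: at [49, 95] ⇒ [55, 101]

Pooled cuts: [9, 20, 31, 37, 48, 55, 68, 76, 83, 94, 101]

Fragment lengths:
  [0,9): 9 bp
  [9,20): 11 bp
  [20,31): 11 bp
  [31,37): 6 bp
  [37,48): 11 bp
  [48,55): 7 bp
  [55,68): 13 bp
  [68,76): 8 bp
  [76,83): 7 bp
  [83,94): 11 bp
  [94,101): 7 bp
  [101,119): 18 bp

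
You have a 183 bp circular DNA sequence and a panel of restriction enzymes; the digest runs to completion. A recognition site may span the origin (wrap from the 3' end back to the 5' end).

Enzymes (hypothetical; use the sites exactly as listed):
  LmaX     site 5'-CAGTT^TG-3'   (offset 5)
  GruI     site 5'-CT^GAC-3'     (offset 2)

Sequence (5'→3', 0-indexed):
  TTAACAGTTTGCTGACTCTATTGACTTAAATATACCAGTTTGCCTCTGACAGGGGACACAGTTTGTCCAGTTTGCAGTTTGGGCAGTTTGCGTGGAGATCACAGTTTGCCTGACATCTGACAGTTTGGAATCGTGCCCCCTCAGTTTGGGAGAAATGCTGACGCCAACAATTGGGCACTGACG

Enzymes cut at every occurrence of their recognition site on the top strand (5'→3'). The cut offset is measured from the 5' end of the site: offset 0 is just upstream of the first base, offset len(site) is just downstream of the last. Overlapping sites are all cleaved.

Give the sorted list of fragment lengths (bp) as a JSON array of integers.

[4,5,7,7,7,7,9,9,13,13,16,18,20,21,27]

Site scan:
  LmaX CAGTTTG/5: at [4, 35, 58, 67, 74, 83, 101, 120, 141] ⇒ [9, 40, 63, 72, 79, 88, 106, 125, 146]
  GruI CTGAC/2: at [11, 45, 109, 116, 157, 177] ⇒ [13, 47, 111, 118, 159, 179]

All cut coordinates (distinct, sorted): [9, 13, 40, 47, 63, 72, 79, 88, 106, 111, 118, 125, 146, 159, 179]

Fragment lengths:
  9→13: 4 bp
  13→40: 27 bp
  40→47: 7 bp
  47→63: 16 bp
  63→72: 9 bp
  72→79: 7 bp
  79→88: 9 bp
  88→106: 18 bp
  106→111: 5 bp
  111→118: 7 bp
  118→125: 7 bp
  125→146: 21 bp
  146→159: 13 bp
  159→179: 20 bp
  179→9 (wrap): 183-179+9 = 13 bp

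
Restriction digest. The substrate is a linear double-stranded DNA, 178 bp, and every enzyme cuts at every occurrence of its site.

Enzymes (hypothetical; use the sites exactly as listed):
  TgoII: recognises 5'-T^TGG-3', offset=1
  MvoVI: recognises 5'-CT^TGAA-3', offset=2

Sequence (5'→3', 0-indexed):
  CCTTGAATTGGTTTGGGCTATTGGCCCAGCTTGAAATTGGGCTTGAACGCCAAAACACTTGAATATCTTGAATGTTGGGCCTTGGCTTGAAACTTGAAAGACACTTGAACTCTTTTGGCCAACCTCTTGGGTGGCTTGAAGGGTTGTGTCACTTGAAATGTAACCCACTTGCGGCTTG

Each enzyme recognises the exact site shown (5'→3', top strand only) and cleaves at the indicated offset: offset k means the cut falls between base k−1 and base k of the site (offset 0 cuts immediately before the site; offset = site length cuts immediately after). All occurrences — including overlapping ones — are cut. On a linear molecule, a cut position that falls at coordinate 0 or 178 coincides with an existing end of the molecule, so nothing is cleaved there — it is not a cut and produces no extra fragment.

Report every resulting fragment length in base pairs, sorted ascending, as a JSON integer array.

[3,5,5,5,6,6,7,7,7,8,9,9,10,10,11,12,16,17,25]

Per-enzyme occurrences:
  TgoII TTGG/1: at [7, 12, 20, 36, 74, 81, 114, 126] ⇒ [8, 13, 21, 37, 75, 82, 115, 127]
  MvoVI CTTGAA/2: at [1, 29, 41, 57, 66, 85, 92, 103, 134, 151] ⇒ [3, 31, 43, 59, 68, 87, 94, 105, 136, 153]

Pooled cuts: [3, 8, 13, 21, 31, 37, 43, 59, 68, 75, 82, 87, 94, 105, 115, 127, 136, 153]

Fragments:
  [0,3): 3 bp
  [3,8): 5 bp
  [8,13): 5 bp
  [13,21): 8 bp
  [21,31): 10 bp
  [31,37): 6 bp
  [37,43): 6 bp
  [43,59): 16 bp
  [59,68): 9 bp
  [68,75): 7 bp
  [75,82): 7 bp
  [82,87): 5 bp
  [87,94): 7 bp
  [94,105): 11 bp
  [105,115): 10 bp
  [115,127): 12 bp
  [127,136): 9 bp
  [136,153): 17 bp
  [153,178): 25 bp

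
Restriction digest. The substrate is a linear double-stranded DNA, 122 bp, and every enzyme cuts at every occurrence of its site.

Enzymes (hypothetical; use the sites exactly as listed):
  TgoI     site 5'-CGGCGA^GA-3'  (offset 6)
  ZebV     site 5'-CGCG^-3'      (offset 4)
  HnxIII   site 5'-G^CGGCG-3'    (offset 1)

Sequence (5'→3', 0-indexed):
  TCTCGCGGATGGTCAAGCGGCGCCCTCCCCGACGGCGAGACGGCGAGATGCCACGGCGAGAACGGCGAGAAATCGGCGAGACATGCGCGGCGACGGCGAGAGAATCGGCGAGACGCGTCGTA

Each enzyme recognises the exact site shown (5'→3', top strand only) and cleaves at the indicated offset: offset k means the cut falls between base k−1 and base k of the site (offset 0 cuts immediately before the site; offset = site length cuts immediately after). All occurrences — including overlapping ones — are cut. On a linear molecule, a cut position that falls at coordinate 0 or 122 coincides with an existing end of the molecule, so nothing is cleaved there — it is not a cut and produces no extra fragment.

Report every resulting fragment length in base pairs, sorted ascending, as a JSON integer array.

[2,5,6,7,8,8,9,10,10,11,12,13,21]

Site scan:
  TgoI CGGCGAGA/6: at [32, 40, 53, 62, 73, 93, 105] ⇒ [38, 46, 59, 68, 79, 99, 111]
  ZebV CGCG/4: at [3, 85, 113] ⇒ [7, 89, 117]
  HnxIII GCGGCG/1: at [16, 86] ⇒ [17, 87]

Pooled cuts: [7, 17, 38, 46, 59, 68, 79, 87, 89, 99, 111, 117]

Fragment lengths:
  [0,7): 7 bp
  [7,17): 10 bp
  [17,38): 21 bp
  [38,46): 8 bp
  [46,59): 13 bp
  [59,68): 9 bp
  [68,79): 11 bp
  [79,87): 8 bp
  [87,89): 2 bp
  [89,99): 10 bp
  [99,111): 12 bp
  [111,117): 6 bp
  [117,122): 5 bp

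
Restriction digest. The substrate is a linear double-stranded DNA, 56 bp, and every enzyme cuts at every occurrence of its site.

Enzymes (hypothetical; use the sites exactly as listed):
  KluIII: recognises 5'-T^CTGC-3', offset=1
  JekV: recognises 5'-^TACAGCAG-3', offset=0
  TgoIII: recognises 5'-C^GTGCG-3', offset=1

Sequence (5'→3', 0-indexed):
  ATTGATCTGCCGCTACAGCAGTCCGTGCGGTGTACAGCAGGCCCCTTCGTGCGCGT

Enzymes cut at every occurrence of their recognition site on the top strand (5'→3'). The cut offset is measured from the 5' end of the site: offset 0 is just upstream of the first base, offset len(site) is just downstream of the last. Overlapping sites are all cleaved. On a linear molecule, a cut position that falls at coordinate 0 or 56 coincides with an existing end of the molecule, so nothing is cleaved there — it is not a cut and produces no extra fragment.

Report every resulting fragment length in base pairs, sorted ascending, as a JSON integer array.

[6,7,8,8,11,16]

Scan for sites:
  KluIII TCTGC/1: at [5] ⇒ [6]
  JekV TACAGCAG/0: at [13, 32] ⇒ [13, 32]
  TgoIII CGTGCG/1: at [23, 47] ⇒ [24, 48]

All cut coordinates (distinct, sorted): [6, 13, 24, 32, 48]

Fragment lengths:
  [0,6): 6 bp
  [6,13): 7 bp
  [13,24): 11 bp
  [24,32): 8 bp
  [32,48): 16 bp
  [48,56): 8 bp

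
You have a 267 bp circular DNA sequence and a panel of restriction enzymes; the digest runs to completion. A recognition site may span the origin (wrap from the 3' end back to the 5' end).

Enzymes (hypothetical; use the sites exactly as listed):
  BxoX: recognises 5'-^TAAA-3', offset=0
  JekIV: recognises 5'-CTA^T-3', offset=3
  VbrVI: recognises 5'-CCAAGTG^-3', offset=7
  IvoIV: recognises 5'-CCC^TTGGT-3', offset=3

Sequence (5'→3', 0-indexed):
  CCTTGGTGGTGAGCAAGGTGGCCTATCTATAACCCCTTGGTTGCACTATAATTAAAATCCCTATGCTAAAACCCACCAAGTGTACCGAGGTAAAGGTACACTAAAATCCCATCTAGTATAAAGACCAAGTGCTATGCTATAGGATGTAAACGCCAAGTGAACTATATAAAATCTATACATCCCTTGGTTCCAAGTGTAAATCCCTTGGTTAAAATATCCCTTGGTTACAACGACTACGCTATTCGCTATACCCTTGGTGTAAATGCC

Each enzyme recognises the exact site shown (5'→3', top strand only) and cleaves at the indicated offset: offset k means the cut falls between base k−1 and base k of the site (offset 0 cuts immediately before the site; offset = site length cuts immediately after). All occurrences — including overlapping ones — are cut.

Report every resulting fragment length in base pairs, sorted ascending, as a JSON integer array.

Per-enzyme occurrences:
  BxoX (TAAA, off=0): starts [52, 66, 90, 101, 118, 146, 166, 196, 209, 259] → cuts [52, 66, 90, 101, 118, 146, 166, 196, 209, 259]
  JekIV (CTAT, off=3): starts [22, 26, 45, 60, 131, 136, 161, 172, 238, 245] → cuts [25, 29, 48, 63, 134, 139, 164, 175, 241, 248]
  VbrVI (CCAAGTG, off=7): starts [75, 124, 152, 189] → cuts [82, 131, 159, 196]
  IvoIV (CCCTTGGT, off=3): starts [33, 180, 201, 217, 250, 266] → cuts [2, 36, 183, 204, 220, 253]

Pooled cuts: [2, 25, 29, 36, 48, 52, 63, 66, 82, 90, 101, 118, 131, 134, 139, 146, 159, 164, 166, 175, 183, 196, 204, 209, 220, 241, 248, 253, 259]

Fragments:
  2→25: 23 bp
  25→29: 4 bp
  29→36: 7 bp
  36→48: 12 bp
  48→52: 4 bp
  52→63: 11 bp
  63→66: 3 bp
  66→82: 16 bp
  82→90: 8 bp
  90→101: 11 bp
  101→118: 17 bp
  118→131: 13 bp
  131→134: 3 bp
  134→139: 5 bp
  139→146: 7 bp
  146→159: 13 bp
  159→164: 5 bp
  164→166: 2 bp
  166→175: 9 bp
  175→183: 8 bp
  183→196: 13 bp
  196→204: 8 bp
  204→209: 5 bp
  209→220: 11 bp
  220→241: 21 bp
  241→248: 7 bp
  248→253: 5 bp
  253→259: 6 bp
  259→2 (wrap): 267-259+2 = 10 bp

[2,3,3,4,4,5,5,5,5,6,7,7,7,8,8,8,9,10,11,11,11,12,13,13,13,16,17,21,23]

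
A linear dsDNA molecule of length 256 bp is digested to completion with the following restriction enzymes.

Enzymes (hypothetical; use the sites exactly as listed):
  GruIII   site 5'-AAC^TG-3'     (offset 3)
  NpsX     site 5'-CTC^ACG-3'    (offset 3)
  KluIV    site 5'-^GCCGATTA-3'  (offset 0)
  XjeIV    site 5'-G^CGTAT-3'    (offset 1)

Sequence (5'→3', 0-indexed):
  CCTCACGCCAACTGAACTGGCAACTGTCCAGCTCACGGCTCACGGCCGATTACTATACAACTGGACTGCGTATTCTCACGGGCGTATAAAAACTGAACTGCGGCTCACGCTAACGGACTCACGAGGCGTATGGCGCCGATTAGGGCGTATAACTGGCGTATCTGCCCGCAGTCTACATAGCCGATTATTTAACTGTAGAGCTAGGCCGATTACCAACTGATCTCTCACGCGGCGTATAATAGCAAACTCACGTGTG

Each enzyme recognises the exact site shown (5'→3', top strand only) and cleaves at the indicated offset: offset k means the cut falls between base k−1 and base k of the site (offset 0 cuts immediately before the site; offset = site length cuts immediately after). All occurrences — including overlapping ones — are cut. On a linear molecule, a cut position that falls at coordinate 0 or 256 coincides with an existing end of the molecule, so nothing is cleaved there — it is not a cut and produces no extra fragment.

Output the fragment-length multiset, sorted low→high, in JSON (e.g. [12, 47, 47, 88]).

Site scan:
  GruIII AACTG/3: at [9, 14, 21, 58, 90, 95, 150, 190, 214] ⇒ [12, 17, 24, 61, 93, 98, 153, 193, 217]
  NpsX CTCACG/3: at [1, 31, 38, 74, 103, 117, 223, 246] ⇒ [4, 34, 41, 77, 106, 120, 226, 249]
  KluIV GCCGATTA/0: at [44, 134, 179, 204] ⇒ [44, 134, 179, 204]
  XjeIV GCGTAT/1: at [67, 81, 125, 144, 155, 231] ⇒ [68, 82, 126, 145, 156, 232]

All cut coordinates (distinct, sorted): [4, 12, 17, 24, 34, 41, 44, 61, 68, 77, 82, 93, 98, 106, 120, 126, 134, 145, 153, 156, 179, 193, 204, 217, 226, 232, 249]

Fragments:
  [0,4): 4 bp
  [4,12): 8 bp
  [12,17): 5 bp
  [17,24): 7 bp
  [24,34): 10 bp
  [34,41): 7 bp
  [41,44): 3 bp
  [44,61): 17 bp
  [61,68): 7 bp
  [68,77): 9 bp
  [77,82): 5 bp
  [82,93): 11 bp
  [93,98): 5 bp
  [98,106): 8 bp
  [106,120): 14 bp
  [120,126): 6 bp
  [126,134): 8 bp
  [134,145): 11 bp
  [145,153): 8 bp
  [153,156): 3 bp
  [156,179): 23 bp
  [179,193): 14 bp
  [193,204): 11 bp
  [204,217): 13 bp
  [217,226): 9 bp
  [226,232): 6 bp
  [232,249): 17 bp
  [249,256): 7 bp

[3,3,4,5,5,5,6,6,7,7,7,7,8,8,8,8,9,9,10,11,11,11,13,14,14,17,17,23]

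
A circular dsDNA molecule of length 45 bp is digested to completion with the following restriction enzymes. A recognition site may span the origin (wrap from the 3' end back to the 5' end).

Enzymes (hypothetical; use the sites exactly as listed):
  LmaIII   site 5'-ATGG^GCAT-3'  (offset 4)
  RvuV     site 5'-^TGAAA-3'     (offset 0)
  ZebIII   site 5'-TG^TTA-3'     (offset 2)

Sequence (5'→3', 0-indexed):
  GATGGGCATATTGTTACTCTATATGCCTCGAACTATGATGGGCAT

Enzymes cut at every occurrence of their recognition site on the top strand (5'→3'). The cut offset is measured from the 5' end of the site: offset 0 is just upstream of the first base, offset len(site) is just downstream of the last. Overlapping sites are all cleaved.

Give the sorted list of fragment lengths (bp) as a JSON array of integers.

[8,9,28]

Site scan:
  LmaIII ATGGGCAT/4: at [1, 37] ⇒ [5, 41]
  RvuV (TGAAA, off=0): no sites
  ZebIII TGTTA/2: at [11] ⇒ [13]

All cut coordinates (distinct, sorted): [5, 13, 41]

Fragment lengths:
  5→13: 8 bp
  13→41: 28 bp
  41→5 (wrap): 45-41+5 = 9 bp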